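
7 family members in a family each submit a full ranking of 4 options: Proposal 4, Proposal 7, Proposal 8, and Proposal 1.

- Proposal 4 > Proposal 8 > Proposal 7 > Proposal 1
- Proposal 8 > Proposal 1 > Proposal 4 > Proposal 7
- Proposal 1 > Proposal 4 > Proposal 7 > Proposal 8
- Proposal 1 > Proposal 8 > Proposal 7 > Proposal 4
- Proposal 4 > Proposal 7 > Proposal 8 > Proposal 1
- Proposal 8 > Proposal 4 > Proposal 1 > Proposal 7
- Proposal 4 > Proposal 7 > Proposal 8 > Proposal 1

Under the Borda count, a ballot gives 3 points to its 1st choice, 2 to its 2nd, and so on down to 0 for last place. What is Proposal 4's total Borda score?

14

Borda scores:
  Proposal 4: 3 + 1 + 2 + 0 + 3 + 2 + 3 = 14
  Proposal 7: 1 + 0 + 1 + 1 + 2 + 0 + 2 = 7
  Proposal 8: 2 + 3 + 0 + 2 + 1 + 3 + 1 = 12
  Proposal 1: 0 + 2 + 3 + 3 + 0 + 1 + 0 = 9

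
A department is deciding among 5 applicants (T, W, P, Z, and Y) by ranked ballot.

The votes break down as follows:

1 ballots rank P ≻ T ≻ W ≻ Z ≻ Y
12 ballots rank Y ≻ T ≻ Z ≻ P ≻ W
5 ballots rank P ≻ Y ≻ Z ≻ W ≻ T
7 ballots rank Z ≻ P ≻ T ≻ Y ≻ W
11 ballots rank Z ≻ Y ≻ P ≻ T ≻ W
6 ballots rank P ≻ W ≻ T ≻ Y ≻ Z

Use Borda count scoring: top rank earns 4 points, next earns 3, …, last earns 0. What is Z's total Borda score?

107

Borda scores:
  T: 3 + 12·3 + 5·0 + 7·2 + 11·1 + 6·2 = 76
  W: 2 + 12·0 + 5·1 + 7·0 + 11·0 + 6·3 = 25
  P: 4 + 12·1 + 5·4 + 7·3 + 11·2 + 6·4 = 103
  Z: 1 + 12·2 + 5·2 + 7·4 + 11·4 + 6·0 = 107
  Y: 0 + 12·4 + 5·3 + 7·1 + 11·3 + 6·1 = 109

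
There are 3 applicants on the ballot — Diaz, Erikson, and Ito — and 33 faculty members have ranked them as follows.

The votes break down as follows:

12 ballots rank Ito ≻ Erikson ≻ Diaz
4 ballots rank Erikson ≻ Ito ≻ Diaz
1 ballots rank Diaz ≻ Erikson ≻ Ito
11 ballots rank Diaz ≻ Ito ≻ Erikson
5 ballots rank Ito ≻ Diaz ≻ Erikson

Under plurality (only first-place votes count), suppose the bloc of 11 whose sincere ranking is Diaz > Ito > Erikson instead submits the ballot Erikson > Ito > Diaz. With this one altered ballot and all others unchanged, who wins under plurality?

First-place totals with the altered ballot: Diaz 1, Erikson 15, Ito 17.
The winner is unchanged: still Ito.

Ito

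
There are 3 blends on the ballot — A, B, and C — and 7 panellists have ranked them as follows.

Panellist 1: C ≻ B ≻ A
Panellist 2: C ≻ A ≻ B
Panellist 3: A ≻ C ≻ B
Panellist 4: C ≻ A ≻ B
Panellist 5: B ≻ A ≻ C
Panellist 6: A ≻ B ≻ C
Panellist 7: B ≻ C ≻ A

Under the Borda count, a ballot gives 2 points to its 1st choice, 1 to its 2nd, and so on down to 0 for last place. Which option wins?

C

Borda scores:
  A: 0 + 1 + 2 + 1 + 1 + 2 + 0 = 7
  B: 1 + 0 + 0 + 0 + 2 + 1 + 2 = 6
  C: 2 + 2 + 1 + 2 + 0 + 0 + 1 = 8
C has the highest total.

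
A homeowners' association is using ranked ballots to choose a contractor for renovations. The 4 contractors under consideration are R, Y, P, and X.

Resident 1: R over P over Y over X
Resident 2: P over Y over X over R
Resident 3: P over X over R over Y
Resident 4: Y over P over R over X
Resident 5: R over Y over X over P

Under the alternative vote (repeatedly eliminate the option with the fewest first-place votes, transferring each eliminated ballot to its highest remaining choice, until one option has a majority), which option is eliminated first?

Round 1: R 2, P 2, Y 1, X 0. X has the fewest and is eliminated.
Round 2: R 2, P 2, Y 1. Y has the fewest and is eliminated.
Round 3: P 3, R 2. P has a majority.

X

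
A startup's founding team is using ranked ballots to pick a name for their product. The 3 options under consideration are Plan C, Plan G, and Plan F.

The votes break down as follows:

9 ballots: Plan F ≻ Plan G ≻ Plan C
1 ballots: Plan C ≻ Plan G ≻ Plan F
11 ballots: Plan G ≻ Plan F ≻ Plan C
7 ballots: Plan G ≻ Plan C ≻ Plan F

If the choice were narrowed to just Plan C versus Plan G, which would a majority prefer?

Plan G

Ballots ranking Plan C above Plan G: 1.
Ballots ranking Plan G above Plan C: 9+11+7 = 27.
Plan G wins the head-to-head, 27–1.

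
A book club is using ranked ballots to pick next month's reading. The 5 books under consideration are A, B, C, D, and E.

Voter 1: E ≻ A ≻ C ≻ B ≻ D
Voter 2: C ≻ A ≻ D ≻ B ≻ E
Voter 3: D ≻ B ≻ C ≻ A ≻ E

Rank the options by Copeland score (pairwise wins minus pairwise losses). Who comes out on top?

C

Pairwise results:
  A vs B: A wins 2–1.
  A vs C: C wins 2–1.
  A vs D: A wins 2–1.
  A vs E: A wins 2–1.
  B vs C: C wins 2–1.
  B vs D: D wins 2–1.
  B vs E: B wins 2–1.
  C vs D: C wins 2–1.
  C vs E: C wins 2–1.
  D vs E: D wins 2–1.
Copeland scores (wins − losses):
  A: 3 − 1 = 2
  B: 1 − 3 = -2
  C: 4 − 0 = 4
  D: 2 − 2 = 0
  E: 0 − 4 = -4
C has the best Copeland score.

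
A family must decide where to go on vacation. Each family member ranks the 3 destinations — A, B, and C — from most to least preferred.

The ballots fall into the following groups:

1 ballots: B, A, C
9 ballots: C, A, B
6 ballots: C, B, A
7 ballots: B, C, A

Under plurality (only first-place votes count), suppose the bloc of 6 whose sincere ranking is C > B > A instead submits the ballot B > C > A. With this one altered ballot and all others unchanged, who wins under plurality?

B

First-place totals with the altered ballot: A 0, B 14, C 9.
The switch changes the winner from C to B.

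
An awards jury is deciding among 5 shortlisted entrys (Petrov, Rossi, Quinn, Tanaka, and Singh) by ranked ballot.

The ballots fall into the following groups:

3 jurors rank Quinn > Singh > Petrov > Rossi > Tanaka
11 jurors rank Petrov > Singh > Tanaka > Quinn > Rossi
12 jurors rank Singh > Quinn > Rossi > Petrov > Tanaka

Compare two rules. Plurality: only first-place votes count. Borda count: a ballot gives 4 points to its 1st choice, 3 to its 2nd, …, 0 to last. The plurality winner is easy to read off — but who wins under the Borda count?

Plurality first-place counts: Petrov 11, Rossi 0, Quinn 3, Tanaka 0, Singh 12 → Singh.
Borda totals: Petrov 62, Rossi 27, Quinn 59, Tanaka 22, Singh 90 → Singh.

Singh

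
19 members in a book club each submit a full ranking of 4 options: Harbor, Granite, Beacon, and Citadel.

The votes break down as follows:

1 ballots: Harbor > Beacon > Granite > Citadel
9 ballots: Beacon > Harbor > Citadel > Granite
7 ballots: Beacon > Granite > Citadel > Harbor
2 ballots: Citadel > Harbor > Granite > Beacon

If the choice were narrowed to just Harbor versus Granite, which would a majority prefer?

Ballots ranking Harbor above Granite: 1+9+2 = 12.
Ballots ranking Granite above Harbor: 7.
Harbor wins the head-to-head, 12–7.

Harbor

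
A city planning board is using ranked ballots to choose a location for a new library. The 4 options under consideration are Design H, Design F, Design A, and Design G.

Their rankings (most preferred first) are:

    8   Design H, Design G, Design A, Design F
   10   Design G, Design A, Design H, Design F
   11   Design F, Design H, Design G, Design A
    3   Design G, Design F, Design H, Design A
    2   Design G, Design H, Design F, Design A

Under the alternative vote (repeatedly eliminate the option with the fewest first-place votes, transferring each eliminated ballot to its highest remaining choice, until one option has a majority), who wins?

Design G

Round 1: Design G 15, Design F 11, Design H 8, Design A 0. Design A has the fewest and is eliminated.
Round 2: Design G 15, Design F 11, Design H 8. Design H has the fewest and is eliminated.
Round 3: Design G 23, Design F 11. Design G has a majority.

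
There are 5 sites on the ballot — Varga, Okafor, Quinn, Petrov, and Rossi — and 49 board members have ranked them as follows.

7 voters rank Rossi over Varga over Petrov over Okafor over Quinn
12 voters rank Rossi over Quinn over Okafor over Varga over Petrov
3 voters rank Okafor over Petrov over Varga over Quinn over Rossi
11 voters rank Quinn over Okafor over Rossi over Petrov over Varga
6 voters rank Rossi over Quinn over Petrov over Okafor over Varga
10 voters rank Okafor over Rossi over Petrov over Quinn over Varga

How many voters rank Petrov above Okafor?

13

Ballots ranking Petrov above Okafor: 7+6 = 13.
Ballots ranking Okafor above Petrov: 12+3+11+10 = 36.
So 13 of 49 voters prefer Petrov to Okafor.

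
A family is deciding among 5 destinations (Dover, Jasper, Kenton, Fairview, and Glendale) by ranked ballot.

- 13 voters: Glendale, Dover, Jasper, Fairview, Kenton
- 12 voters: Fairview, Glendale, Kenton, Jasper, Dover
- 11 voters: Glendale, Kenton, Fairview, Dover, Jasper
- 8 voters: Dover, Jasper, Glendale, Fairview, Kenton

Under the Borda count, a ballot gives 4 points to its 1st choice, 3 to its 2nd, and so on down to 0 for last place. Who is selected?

Glendale

Borda scores:
  Dover: 13·3 + 12·0 + 11·1 + 8·4 = 82
  Jasper: 13·2 + 12·1 + 11·0 + 8·3 = 62
  Kenton: 13·0 + 12·2 + 11·3 + 8·0 = 57
  Fairview: 13·1 + 12·4 + 11·2 + 8·1 = 91
  Glendale: 13·4 + 12·3 + 11·4 + 8·2 = 148
Glendale has the highest total.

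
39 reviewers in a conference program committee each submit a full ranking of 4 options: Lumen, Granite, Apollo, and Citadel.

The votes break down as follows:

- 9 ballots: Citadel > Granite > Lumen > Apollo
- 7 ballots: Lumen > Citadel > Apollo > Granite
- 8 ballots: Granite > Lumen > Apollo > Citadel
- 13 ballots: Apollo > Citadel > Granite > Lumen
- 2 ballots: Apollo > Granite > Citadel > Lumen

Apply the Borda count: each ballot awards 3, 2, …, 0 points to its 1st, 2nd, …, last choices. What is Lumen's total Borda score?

46

Borda scores:
  Lumen: 9·1 + 7·3 + 8·2 + 13·0 + 2·0 = 46
  Granite: 9·2 + 7·0 + 8·3 + 13·1 + 2·2 = 59
  Apollo: 9·0 + 7·1 + 8·1 + 13·3 + 2·3 = 60
  Citadel: 9·3 + 7·2 + 8·0 + 13·2 + 2·1 = 69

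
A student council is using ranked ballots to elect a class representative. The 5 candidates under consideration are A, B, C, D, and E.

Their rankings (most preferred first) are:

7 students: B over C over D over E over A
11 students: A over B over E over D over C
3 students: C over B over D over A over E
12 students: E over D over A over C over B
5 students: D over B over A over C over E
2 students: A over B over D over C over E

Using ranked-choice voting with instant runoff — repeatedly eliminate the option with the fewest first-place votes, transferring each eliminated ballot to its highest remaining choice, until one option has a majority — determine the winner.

Round 1: A 13, E 12, B 7, D 5, C 3. C has the fewest and is eliminated.
Round 2: A 13, E 12, B 10, D 5. D has the fewest and is eliminated.
Round 3: B 15, A 13, E 12. E has the fewest and is eliminated.
Round 4: A 25, B 15. A has a majority.

A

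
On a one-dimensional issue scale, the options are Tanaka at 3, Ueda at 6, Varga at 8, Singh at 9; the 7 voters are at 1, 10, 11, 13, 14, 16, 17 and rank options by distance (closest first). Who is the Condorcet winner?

With single-peaked preferences on a line, the Condorcet winner is the candidate closest to the median voter.
The median voter (position 13) is closest to Singh at 9.
Check: Singh vs Varga — voters closer to Singh: 6 of 7.

Singh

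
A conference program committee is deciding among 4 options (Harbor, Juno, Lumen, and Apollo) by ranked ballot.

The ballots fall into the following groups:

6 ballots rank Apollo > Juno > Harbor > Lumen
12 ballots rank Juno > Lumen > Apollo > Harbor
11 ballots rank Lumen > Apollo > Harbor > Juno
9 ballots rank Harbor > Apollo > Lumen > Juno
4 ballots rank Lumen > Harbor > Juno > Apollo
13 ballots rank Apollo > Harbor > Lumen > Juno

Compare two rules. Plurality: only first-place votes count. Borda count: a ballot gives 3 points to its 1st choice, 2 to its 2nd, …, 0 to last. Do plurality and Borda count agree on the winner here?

Plurality first-place counts: Harbor 9, Juno 12, Lumen 15, Apollo 19 → Apollo.
Borda totals: Harbor 78, Juno 52, Lumen 91, Apollo 109 → Apollo.
The two rules agree on Apollo.

Yes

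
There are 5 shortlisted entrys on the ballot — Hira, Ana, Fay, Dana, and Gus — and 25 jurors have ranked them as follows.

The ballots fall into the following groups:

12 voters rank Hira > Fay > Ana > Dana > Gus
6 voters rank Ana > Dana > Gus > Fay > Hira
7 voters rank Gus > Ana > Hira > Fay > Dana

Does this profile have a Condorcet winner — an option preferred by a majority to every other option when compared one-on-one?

Yes

Head-to-head results (25 voters total):
Hira vs Ana: Ana wins 13–12.
Hira vs Fay: Hira wins 19–6.
Hira vs Dana: Hira wins 19–6.
Hira vs Gus: Gus wins 13–12.
Ana vs Fay: Ana wins 13–12.
Ana vs Dana: Ana wins 25–0.
Ana vs Gus: Ana wins 18–7.
Fay vs Dana: Fay wins 19–6.
Fay vs Gus: Gus wins 13–12.
Dana vs Gus: Dana wins 18–7.
Ana beats each rival — Hira (13–12), Fay (13–12), Dana (25–0), Gus (18–7) — so Ana is the Condorcet winner.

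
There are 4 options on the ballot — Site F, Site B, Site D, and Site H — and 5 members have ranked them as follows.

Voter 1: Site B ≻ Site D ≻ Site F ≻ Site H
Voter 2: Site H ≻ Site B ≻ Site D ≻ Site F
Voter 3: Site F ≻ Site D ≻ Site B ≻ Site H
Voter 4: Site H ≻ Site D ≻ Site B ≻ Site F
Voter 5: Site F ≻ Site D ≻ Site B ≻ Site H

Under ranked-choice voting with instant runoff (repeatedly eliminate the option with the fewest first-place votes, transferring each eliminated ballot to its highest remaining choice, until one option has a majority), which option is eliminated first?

Site D

Round 1: Site F 2, Site H 2, Site B 1, Site D 0. Site D has the fewest and is eliminated.
Round 2: Site F 2, Site H 2, Site B 1. Site B has the fewest and is eliminated.
Round 3: Site F 3, Site H 2. Site F has a majority.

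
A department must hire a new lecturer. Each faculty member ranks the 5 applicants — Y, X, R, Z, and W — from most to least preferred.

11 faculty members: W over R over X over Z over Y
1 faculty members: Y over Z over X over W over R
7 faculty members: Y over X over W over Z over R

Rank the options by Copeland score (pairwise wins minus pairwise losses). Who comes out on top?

W

Pairwise results:
  Y vs X: X wins 11–8.
  Y vs R: R wins 11–8.
  Y vs Z: Z wins 11–8.
  Y vs W: W wins 11–8.
  X vs R: R wins 11–8.
  X vs Z: X wins 18–1.
  X vs W: W wins 11–8.
  R vs Z: R wins 11–8.
  R vs W: W wins 19–0.
  Z vs W: W wins 18–1.
Copeland scores (wins − losses):
  Y: 0 − 4 = -4
  X: 2 − 2 = 0
  R: 3 − 1 = 2
  Z: 1 − 3 = -2
  W: 4 − 0 = 4
W has the best Copeland score.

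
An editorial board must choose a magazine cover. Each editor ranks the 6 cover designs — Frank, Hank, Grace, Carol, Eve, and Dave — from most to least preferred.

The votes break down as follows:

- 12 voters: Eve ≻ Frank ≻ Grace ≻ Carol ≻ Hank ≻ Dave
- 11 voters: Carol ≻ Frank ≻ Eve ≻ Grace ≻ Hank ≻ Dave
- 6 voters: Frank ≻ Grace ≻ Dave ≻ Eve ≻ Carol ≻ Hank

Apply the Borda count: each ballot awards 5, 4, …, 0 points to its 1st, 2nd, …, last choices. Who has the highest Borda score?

Frank

Borda scores:
  Frank: 12·4 + 11·4 + 6·5 = 122
  Hank: 12·1 + 11·1 + 6·0 = 23
  Grace: 12·3 + 11·2 + 6·4 = 82
  Carol: 12·2 + 11·5 + 6·1 = 85
  Eve: 12·5 + 11·3 + 6·2 = 105
  Dave: 12·0 + 11·0 + 6·3 = 18
Frank has the highest total.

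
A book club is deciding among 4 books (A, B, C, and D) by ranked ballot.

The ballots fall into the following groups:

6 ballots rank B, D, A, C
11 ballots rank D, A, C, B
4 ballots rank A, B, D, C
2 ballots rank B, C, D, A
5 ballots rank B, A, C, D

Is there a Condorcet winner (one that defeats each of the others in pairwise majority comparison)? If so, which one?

Head-to-head results (28 voters total):
A vs B: A wins 15–13.
A vs C: A wins 26–2.
A vs D: D wins 19–9.
B vs C: B wins 17–11.
B vs D: B wins 17–11.
C vs D: D wins 21–7.
No candidate beats all others: A beats B beats D beats A, a majority cycle.

No Condorcet winner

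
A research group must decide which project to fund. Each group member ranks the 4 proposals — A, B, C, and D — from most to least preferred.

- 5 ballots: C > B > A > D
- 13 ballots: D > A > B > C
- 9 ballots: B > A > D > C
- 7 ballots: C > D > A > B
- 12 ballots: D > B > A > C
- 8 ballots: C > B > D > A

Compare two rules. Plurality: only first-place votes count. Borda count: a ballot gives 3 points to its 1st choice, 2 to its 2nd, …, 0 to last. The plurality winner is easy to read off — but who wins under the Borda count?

D

Plurality first-place counts: A 0, B 9, C 20, D 25 → D.
Borda totals: A 68, B 90, C 60, D 106 → D.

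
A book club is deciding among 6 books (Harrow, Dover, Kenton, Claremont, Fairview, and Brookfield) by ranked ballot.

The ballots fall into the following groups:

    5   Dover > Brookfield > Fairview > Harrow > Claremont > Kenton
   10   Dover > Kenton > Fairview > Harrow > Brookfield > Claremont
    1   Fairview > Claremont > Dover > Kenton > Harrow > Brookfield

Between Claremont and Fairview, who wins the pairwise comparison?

Ballots ranking Claremont above Fairview: 0.
Ballots ranking Fairview above Claremont: 5+10+1 = 16.
Fairview wins the head-to-head, 16–0.

Fairview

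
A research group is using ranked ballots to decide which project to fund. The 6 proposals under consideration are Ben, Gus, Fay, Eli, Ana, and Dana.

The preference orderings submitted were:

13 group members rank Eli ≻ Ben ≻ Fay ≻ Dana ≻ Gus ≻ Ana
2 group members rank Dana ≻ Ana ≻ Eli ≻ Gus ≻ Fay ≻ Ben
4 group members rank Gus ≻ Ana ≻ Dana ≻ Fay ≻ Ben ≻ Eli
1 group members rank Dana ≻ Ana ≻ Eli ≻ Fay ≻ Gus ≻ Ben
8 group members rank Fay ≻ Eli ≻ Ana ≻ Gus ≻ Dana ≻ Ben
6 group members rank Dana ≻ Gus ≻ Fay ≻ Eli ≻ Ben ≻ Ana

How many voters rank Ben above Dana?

Ballots ranking Ben above Dana: 13.
Ballots ranking Dana above Ben: 2+4+1+8+6 = 21.
So 13 of 34 voters prefer Ben to Dana.

13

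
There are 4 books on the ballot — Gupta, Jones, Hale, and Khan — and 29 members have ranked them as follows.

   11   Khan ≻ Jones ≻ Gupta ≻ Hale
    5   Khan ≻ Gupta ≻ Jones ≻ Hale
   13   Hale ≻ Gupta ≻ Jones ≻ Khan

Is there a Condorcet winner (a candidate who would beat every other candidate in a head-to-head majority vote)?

Head-to-head results (29 voters total):
Gupta vs Jones: Gupta wins 18–11.
Gupta vs Hale: Gupta wins 16–13.
Gupta vs Khan: Khan wins 16–13.
Jones vs Hale: Jones wins 16–13.
Jones vs Khan: Khan wins 16–13.
Hale vs Khan: Khan wins 16–13.
Khan beats each rival — Gupta (16–13), Jones (16–13), Hale (16–13) — so Khan is the Condorcet winner.

Yes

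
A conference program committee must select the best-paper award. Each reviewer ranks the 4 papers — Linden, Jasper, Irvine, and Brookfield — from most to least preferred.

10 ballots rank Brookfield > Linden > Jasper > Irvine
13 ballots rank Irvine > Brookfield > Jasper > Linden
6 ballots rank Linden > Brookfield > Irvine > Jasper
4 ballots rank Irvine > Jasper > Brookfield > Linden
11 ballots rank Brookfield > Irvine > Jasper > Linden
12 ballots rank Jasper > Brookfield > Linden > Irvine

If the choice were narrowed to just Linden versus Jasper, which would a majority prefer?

Jasper

Ballots ranking Linden above Jasper: 10+6 = 16.
Ballots ranking Jasper above Linden: 13+4+11+12 = 40.
Jasper wins the head-to-head, 40–16.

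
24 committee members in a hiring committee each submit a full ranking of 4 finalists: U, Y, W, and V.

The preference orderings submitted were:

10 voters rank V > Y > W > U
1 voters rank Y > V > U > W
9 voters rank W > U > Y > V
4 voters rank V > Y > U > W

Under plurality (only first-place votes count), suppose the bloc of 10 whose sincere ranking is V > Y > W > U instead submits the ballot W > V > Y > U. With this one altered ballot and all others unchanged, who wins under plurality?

W

First-place totals with the altered ballot: U 0, Y 1, W 19, V 4.
The switch changes the winner from V to W.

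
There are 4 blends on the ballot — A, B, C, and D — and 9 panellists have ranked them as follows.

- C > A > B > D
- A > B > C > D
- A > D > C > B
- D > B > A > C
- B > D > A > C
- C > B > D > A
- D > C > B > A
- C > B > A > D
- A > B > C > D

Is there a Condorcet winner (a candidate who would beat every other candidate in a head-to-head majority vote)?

Head-to-head results (9 voters total):
A vs B: B wins 5–4.
A vs C: A wins 5–4.
A vs D: A wins 5–4.
B vs C: C wins 5–4.
B vs D: B wins 6–3.
C vs D: C wins 5–4.
No candidate beats all others: A beats C beats B beats A, a majority cycle.

No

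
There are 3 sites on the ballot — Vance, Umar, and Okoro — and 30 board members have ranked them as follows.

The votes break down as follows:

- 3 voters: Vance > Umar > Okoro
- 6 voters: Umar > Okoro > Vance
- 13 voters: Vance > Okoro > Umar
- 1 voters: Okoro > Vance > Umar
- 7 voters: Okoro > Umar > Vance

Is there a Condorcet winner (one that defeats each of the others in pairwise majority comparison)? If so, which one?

Vance

Head-to-head results (30 voters total):
Vance vs Umar: Vance wins 17–13.
Vance vs Okoro: Vance wins 16–14.
Umar vs Okoro: Okoro wins 21–9.
Vance beats each rival — Umar (17–13), Okoro (16–14) — so Vance is the Condorcet winner.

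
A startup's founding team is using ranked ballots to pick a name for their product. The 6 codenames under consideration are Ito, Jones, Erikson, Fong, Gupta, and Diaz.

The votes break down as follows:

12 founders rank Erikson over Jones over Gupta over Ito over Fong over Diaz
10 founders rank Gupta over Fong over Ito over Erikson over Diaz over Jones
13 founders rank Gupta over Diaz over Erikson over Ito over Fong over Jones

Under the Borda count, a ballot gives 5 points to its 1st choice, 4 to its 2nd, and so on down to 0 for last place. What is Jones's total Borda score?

Borda scores:
  Ito: 12·2 + 10·3 + 13·2 = 80
  Jones: 12·4 + 10·0 + 13·0 = 48
  Erikson: 12·5 + 10·2 + 13·3 = 119
  Fong: 12·1 + 10·4 + 13·1 = 65
  Gupta: 12·3 + 10·5 + 13·5 = 151
  Diaz: 12·0 + 10·1 + 13·4 = 62

48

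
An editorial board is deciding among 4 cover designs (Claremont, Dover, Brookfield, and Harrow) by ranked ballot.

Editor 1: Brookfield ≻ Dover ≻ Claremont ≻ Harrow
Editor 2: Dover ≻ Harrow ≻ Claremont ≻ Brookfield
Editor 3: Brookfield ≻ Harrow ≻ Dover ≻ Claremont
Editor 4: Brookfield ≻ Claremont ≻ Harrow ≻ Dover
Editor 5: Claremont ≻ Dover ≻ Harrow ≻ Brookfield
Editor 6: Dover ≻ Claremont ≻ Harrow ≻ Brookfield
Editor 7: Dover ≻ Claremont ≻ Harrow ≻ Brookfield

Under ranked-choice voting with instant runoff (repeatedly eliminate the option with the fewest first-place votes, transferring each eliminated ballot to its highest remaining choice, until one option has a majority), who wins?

Dover

Round 1: Dover 3, Brookfield 3, Claremont 1, Harrow 0. Harrow has the fewest and is eliminated.
Round 2: Dover 3, Brookfield 3, Claremont 1. Claremont has the fewest and is eliminated.
Round 3: Dover 4, Brookfield 3. Dover has a majority.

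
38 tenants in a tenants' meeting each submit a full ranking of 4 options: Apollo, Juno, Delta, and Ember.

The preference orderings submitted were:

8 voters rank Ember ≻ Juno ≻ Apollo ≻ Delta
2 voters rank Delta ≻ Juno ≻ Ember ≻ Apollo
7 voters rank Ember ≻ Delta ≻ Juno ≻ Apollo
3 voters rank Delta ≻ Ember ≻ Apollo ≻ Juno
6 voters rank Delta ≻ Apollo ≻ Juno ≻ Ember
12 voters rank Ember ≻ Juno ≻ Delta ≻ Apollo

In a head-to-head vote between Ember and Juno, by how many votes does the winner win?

22

Ballots ranking Ember above Juno: 8+7+3+12 = 30.
Ballots ranking Juno above Ember: 2+6 = 8.
Ember wins 30–8, a margin of 22.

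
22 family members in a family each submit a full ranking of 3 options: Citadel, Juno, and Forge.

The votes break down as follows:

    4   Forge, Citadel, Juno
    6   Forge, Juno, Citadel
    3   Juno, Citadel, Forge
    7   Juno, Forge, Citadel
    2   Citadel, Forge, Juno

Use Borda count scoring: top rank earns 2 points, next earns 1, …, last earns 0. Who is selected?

Borda scores:
  Citadel: 4·1 + 6·0 + 3·1 + 7·0 + 2·2 = 11
  Juno: 4·0 + 6·1 + 3·2 + 7·2 + 2·0 = 26
  Forge: 4·2 + 6·2 + 3·0 + 7·1 + 2·1 = 29
Forge has the highest total.

Forge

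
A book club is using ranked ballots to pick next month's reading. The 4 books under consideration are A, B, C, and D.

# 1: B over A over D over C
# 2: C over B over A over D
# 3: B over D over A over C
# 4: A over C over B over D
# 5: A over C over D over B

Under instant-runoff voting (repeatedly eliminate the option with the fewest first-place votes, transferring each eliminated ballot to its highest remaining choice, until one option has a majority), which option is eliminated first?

Round 1: A 2, B 2, C 1, D 0. D has the fewest and is eliminated.
Round 2: A 2, B 2, C 1. C has the fewest and is eliminated.
Round 3: B 3, A 2. B has a majority.

D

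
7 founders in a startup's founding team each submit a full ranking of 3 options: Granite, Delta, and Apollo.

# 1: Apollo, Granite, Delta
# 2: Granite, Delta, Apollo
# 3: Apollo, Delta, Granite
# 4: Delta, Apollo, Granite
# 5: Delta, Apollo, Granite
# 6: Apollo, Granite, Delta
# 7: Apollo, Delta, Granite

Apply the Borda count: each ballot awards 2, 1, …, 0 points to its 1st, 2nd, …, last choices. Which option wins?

Borda scores:
  Granite: 1 + 2 + 0 + 0 + 0 + 1 + 0 = 4
  Delta: 0 + 1 + 1 + 2 + 2 + 0 + 1 = 7
  Apollo: 2 + 0 + 2 + 1 + 1 + 2 + 2 = 10
Apollo has the highest total.

Apollo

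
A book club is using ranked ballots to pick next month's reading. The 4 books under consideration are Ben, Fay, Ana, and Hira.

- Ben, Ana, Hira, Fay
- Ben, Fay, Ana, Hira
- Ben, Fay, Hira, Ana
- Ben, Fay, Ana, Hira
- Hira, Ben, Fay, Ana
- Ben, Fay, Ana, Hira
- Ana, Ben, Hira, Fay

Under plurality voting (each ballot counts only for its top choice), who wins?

Ben

First-place vote totals:
  Ben: 5
  Fay: 0
  Ana: 1
  Hira: 1
Ben has the most first-place votes.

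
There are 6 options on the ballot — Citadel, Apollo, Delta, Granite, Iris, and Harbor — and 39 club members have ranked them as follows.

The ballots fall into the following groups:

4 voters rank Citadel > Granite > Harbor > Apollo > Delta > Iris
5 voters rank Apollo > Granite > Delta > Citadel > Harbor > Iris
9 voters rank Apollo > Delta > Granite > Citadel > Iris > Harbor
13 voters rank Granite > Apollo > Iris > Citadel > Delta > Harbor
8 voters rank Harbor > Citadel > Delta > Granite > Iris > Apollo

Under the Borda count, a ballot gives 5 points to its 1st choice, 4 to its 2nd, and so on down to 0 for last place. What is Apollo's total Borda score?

Borda scores:
  Citadel: 4·5 + 5·2 + 9·2 + 13·2 + 8·4 = 106
  Apollo: 4·2 + 5·5 + 9·5 + 13·4 + 8·0 = 130
  Delta: 4·1 + 5·3 + 9·4 + 13·1 + 8·3 = 92
  Granite: 4·4 + 5·4 + 9·3 + 13·5 + 8·2 = 144
  Iris: 4·0 + 5·0 + 9·1 + 13·3 + 8·1 = 56
  Harbor: 4·3 + 5·1 + 9·0 + 13·0 + 8·5 = 57

130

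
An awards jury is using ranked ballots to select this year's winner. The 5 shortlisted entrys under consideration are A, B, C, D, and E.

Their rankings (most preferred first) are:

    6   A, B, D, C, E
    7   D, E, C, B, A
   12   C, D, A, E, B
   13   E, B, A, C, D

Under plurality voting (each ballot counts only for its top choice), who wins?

First-place vote totals:
  A: 6
  B: 0
  C: 12
  D: 7
  E: 13
E has the most first-place votes.

E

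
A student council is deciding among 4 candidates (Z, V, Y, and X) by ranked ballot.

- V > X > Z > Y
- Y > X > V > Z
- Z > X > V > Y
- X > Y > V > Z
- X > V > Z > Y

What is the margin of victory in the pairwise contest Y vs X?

3

Ballots ranking Y above X: 1.
Ballots ranking X above Y: 4.
X wins 4–1, a margin of 3.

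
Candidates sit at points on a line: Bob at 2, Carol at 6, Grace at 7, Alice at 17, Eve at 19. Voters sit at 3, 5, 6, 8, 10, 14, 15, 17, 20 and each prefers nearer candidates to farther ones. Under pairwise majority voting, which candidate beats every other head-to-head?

Grace

With single-peaked preferences on a line, the Condorcet winner is the candidate closest to the median voter.
The median voter (position 10) is closest to Grace at 7.
Check: Grace vs Alice — voters closer to Grace: 5 of 9.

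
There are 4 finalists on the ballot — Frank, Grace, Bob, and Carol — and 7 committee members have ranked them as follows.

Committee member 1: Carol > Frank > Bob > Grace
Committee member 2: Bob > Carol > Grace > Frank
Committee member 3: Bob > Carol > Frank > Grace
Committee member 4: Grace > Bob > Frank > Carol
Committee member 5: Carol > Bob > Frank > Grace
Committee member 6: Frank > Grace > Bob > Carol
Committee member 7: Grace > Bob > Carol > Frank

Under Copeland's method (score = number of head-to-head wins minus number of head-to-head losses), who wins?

Pairwise results:
  Frank vs Grace: Frank wins 4–3.
  Frank vs Bob: Bob wins 5–2.
  Frank vs Carol: Carol wins 5–2.
  Grace vs Bob: Bob wins 4–3.
  Grace vs Carol: Carol wins 4–3.
  Bob vs Carol: Bob wins 5–2.
Copeland scores (wins − losses):
  Frank: 1 − 2 = -1
  Grace: 0 − 3 = -3
  Bob: 3 − 0 = 3
  Carol: 2 − 1 = 1
Bob has the best Copeland score.

Bob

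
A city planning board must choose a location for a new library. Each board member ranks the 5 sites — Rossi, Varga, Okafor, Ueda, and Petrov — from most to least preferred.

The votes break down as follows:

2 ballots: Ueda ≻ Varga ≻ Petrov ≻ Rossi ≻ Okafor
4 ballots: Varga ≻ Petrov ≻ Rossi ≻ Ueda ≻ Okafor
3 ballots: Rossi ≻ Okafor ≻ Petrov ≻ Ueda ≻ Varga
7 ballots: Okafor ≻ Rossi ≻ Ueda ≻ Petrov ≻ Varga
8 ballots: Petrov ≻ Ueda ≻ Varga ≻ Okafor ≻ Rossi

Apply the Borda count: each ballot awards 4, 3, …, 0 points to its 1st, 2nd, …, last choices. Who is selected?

Borda scores:
  Rossi: 2·1 + 4·2 + 3·4 + 7·3 + 8·0 = 43
  Varga: 2·3 + 4·4 + 3·0 + 7·0 + 8·2 = 38
  Okafor: 2·0 + 4·0 + 3·3 + 7·4 + 8·1 = 45
  Ueda: 2·4 + 4·1 + 3·1 + 7·2 + 8·3 = 53
  Petrov: 2·2 + 4·3 + 3·2 + 7·1 + 8·4 = 61
Petrov has the highest total.

Petrov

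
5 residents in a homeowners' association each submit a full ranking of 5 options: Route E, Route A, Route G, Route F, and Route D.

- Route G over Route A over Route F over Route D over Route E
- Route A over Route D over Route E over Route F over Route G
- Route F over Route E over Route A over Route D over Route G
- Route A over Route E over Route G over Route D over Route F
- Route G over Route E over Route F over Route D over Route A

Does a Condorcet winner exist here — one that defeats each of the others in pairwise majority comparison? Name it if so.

Route A

Head-to-head results (5 voters total):
Route E vs Route A: Route A wins 3–2.
Route E vs Route G: Route E wins 3–2.
Route E vs Route F: Route E wins 3–2.
Route E vs Route D: Route E wins 3–2.
Route A vs Route G: Route A wins 3–2.
Route A vs Route F: Route A wins 3–2.
Route A vs Route D: Route A wins 4–1.
Route G vs Route F: Route G wins 3–2.
Route G vs Route D: Route G wins 3–2.
Route F vs Route D: Route F wins 3–2.
Route A beats each rival — Route E (3–2), Route G (3–2), Route F (3–2), Route D (4–1) — so Route A is the Condorcet winner.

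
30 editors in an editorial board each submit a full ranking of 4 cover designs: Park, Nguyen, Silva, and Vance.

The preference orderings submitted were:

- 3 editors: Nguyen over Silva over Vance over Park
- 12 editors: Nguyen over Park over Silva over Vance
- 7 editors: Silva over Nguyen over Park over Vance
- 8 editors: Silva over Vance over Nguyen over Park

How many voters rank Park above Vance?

19

Ballots ranking Park above Vance: 12+7 = 19.
Ballots ranking Vance above Park: 3+8 = 11.
So 19 of 30 voters prefer Park to Vance.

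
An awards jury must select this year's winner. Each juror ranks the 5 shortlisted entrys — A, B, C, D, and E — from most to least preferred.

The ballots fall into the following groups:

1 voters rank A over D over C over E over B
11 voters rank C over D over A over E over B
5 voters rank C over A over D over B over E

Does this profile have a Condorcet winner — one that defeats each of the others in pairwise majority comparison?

Yes

Head-to-head results (17 voters total):
A vs B: A wins 17–0.
A vs C: C wins 16–1.
A vs D: D wins 11–6.
A vs E: A wins 17–0.
B vs C: C wins 17–0.
B vs D: D wins 17–0.
B vs E: E wins 12–5.
C vs D: C wins 16–1.
C vs E: C wins 17–0.
D vs E: D wins 17–0.
C beats each rival — A (16–1), B (17–0), D (16–1), E (17–0) — so C is the Condorcet winner.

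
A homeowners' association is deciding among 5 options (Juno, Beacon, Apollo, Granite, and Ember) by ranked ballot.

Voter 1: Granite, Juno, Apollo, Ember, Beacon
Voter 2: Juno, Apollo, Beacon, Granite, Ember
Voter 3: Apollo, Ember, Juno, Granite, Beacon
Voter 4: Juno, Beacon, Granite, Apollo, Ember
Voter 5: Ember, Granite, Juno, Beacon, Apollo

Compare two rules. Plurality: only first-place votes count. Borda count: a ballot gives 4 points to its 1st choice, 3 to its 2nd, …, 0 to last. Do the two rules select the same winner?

Plurality first-place counts: Juno 2, Beacon 0, Apollo 1, Granite 1, Ember 1 → Juno.
Borda totals: Juno 15, Beacon 6, Apollo 10, Granite 11, Ember 8 → Juno.
The two rules agree on Juno.

Yes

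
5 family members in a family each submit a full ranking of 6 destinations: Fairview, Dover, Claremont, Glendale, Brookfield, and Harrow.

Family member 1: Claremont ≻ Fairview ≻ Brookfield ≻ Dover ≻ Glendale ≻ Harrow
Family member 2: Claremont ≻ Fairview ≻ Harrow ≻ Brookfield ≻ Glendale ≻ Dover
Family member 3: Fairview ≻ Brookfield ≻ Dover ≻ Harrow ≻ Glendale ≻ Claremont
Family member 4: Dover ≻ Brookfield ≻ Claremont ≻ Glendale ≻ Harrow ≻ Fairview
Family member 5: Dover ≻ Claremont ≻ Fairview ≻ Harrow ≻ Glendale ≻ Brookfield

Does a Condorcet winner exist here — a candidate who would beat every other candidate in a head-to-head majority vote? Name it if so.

Head-to-head results (5 voters total):
Fairview vs Dover: Fairview wins 3–2.
Fairview vs Claremont: Claremont wins 4–1.
Fairview vs Glendale: Fairview wins 4–1.
Fairview vs Brookfield: Fairview wins 4–1.
Fairview vs Harrow: Fairview wins 4–1.
Dover vs Claremont: Dover wins 3–2.
Dover vs Glendale: Dover wins 4–1.
Dover vs Brookfield: Brookfield wins 3–2.
Dover vs Harrow: Dover wins 4–1.
Claremont vs Glendale: Claremont wins 4–1.
Claremont vs Brookfield: Claremont wins 3–2.
Claremont vs Harrow: Claremont wins 4–1.
Glendale vs Brookfield: Brookfield wins 4–1.
Glendale vs Harrow: Harrow wins 3–2.
Brookfield vs Harrow: Brookfield wins 3–2.
No candidate beats all others: Fairview beats Dover beats Claremont beats Fairview, a majority cycle.

No Condorcet winner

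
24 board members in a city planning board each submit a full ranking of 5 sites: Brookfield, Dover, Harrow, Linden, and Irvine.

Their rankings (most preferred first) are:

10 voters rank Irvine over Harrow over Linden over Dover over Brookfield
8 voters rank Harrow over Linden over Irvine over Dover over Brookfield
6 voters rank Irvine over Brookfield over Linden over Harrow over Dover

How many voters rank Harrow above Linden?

18

Ballots ranking Harrow above Linden: 10+8 = 18.
Ballots ranking Linden above Harrow: 6.
So 18 of 24 voters prefer Harrow to Linden.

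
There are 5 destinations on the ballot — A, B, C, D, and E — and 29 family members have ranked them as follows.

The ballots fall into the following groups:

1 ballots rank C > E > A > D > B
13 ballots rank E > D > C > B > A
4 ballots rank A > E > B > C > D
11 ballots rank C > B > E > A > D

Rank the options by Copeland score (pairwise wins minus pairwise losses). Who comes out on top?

E

Pairwise results:
  A vs B: B wins 24–5.
  A vs C: C wins 25–4.
  A vs D: A wins 16–13.
  A vs E: E wins 25–4.
  B vs C: C wins 25–4.
  B vs D: B wins 15–14.
  B vs E: E wins 18–11.
  C vs D: C wins 16–13.
  C vs E: E wins 17–12.
  D vs E: E wins 29–0.
Copeland scores (wins − losses):
  A: 1 − 3 = -2
  B: 2 − 2 = 0
  C: 3 − 1 = 2
  D: 0 − 4 = -4
  E: 4 − 0 = 4
E has the best Copeland score.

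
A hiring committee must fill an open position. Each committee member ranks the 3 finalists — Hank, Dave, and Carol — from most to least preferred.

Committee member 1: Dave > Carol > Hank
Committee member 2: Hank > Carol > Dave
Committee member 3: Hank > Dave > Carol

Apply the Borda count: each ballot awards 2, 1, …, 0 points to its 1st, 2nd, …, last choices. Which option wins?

Hank

Borda scores:
  Hank: 0 + 2 + 2 = 4
  Dave: 2 + 0 + 1 = 3
  Carol: 1 + 1 + 0 = 2
Hank has the highest total.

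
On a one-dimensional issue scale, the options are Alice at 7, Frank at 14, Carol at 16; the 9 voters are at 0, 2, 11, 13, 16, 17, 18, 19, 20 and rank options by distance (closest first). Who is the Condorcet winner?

Carol

With single-peaked preferences on a line, the Condorcet winner is the candidate closest to the median voter.
The median voter (position 16) is closest to Carol at 16.
Check: Carol vs Alice — voters closer to Carol: 6 of 9.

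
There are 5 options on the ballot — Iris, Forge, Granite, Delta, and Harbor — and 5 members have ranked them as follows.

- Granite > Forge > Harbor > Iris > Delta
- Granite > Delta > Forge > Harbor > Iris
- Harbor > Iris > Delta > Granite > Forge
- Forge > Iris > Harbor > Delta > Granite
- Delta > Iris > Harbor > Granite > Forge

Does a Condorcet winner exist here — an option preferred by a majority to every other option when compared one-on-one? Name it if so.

Head-to-head results (5 voters total):
Iris vs Forge: Forge wins 3–2.
Iris vs Granite: Iris wins 3–2.
Iris vs Delta: Iris wins 3–2.
Iris vs Harbor: Harbor wins 3–2.
Forge vs Granite: Granite wins 4–1.
Forge vs Delta: Delta wins 3–2.
Forge vs Harbor: Forge wins 3–2.
Granite vs Delta: Delta wins 3–2.
Granite vs Harbor: Harbor wins 3–2.
Delta vs Harbor: Harbor wins 3–2.
No candidate beats all others: Iris beats Granite beats Forge beats Iris, a majority cycle.

There is no Condorcet winner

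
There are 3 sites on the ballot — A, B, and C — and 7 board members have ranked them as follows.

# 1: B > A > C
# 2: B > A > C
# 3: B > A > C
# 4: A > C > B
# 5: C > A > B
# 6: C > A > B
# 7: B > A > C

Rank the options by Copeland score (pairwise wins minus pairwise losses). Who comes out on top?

Pairwise results:
  A vs B: B wins 4–3.
  A vs C: A wins 5–2.
  B vs C: B wins 4–3.
Copeland scores (wins − losses):
  A: 1 − 1 = 0
  B: 2 − 0 = 2
  C: 0 − 2 = -2
B has the best Copeland score.

B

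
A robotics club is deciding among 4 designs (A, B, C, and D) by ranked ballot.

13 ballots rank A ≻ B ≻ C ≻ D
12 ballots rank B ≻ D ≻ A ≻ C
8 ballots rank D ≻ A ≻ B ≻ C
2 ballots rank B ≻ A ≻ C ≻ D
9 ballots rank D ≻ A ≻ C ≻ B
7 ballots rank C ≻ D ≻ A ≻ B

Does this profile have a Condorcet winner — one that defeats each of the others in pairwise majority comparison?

Head-to-head results (51 voters total):
A vs B: A wins 37–14.
A vs C: A wins 44–7.
A vs D: D wins 36–15.
B vs C: B wins 35–16.
B vs D: B wins 27–24.
C vs D: D wins 29–22.
No candidate beats all others: A beats B beats D beats A, a majority cycle.

No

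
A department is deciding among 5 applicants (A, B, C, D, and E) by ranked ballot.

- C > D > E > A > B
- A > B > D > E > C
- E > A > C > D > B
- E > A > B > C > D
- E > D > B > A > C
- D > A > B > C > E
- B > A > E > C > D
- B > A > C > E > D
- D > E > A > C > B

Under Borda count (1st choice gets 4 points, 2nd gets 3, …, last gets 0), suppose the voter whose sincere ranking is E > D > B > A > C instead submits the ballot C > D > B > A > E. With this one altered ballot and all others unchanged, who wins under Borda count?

Borda totals with the altered ballot: A 23, B 17, C 16, D 17, E 17.
The winner is unchanged: still A.

A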